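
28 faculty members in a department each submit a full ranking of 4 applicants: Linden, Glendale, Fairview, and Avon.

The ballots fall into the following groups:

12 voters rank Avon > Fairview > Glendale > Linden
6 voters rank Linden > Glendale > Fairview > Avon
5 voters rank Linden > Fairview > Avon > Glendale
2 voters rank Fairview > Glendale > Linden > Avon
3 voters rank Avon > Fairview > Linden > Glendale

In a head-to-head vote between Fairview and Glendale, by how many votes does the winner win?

16

Ballots ranking Fairview above Glendale: 12+5+2+3 = 22.
Ballots ranking Glendale above Fairview: 6.
Fairview wins 22–6, a margin of 16.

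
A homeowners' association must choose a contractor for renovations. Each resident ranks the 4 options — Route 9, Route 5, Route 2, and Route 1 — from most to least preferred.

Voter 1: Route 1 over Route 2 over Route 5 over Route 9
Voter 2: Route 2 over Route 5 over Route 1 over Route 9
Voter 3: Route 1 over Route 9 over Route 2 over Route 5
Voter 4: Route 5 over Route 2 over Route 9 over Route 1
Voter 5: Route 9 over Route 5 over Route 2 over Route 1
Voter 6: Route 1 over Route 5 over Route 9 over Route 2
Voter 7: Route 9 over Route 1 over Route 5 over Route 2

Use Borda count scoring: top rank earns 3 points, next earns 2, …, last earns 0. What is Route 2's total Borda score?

9

Borda scores:
  Route 9: 0 + 0 + 2 + 1 + 3 + 1 + 3 = 10
  Route 5: 1 + 2 + 0 + 3 + 2 + 2 + 1 = 11
  Route 2: 2 + 3 + 1 + 2 + 1 + 0 + 0 = 9
  Route 1: 3 + 1 + 3 + 0 + 0 + 3 + 2 = 12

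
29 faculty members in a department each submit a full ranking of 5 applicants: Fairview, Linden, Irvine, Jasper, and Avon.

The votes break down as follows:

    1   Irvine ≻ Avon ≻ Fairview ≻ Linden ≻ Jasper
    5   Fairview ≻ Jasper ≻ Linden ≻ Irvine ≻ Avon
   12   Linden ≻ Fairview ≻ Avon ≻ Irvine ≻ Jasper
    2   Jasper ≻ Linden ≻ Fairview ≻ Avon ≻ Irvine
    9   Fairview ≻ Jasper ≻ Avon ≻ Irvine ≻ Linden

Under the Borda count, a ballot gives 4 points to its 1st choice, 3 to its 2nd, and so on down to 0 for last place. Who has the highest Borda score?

Borda scores:
  Fairview: 2 + 5·4 + 12·3 + 2·2 + 9·4 = 98
  Linden: 1 + 5·2 + 12·4 + 2·3 + 9·0 = 65
  Irvine: 4 + 5·1 + 12·1 + 2·0 + 9·1 = 30
  Jasper: 0 + 5·3 + 12·0 + 2·4 + 9·3 = 50
  Avon: 3 + 5·0 + 12·2 + 2·1 + 9·2 = 47
Fairview has the highest total.

Fairview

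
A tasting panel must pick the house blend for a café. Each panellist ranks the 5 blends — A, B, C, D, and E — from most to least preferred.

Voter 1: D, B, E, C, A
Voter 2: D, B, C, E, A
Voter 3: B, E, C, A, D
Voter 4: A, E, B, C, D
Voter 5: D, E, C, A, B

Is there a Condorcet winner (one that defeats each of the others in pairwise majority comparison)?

Yes

Head-to-head results (5 voters total):
A vs B: B wins 3–2.
A vs C: C wins 4–1.
A vs D: D wins 3–2.
A vs E: E wins 4–1.
B vs C: B wins 4–1.
B vs D: D wins 3–2.
B vs E: B wins 3–2.
C vs D: D wins 3–2.
C vs E: E wins 4–1.
D vs E: D wins 3–2.
D beats each rival — A (3–2), B (3–2), C (3–2), E (3–2) — so D is the Condorcet winner.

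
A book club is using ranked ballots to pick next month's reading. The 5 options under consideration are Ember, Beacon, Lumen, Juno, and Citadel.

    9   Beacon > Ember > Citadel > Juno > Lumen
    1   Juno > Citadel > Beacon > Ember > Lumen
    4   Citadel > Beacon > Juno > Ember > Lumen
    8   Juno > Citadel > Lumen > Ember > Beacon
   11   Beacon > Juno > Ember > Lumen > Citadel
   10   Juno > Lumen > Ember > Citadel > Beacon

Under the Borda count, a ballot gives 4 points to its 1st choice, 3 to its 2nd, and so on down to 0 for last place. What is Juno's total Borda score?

Borda scores:
  Ember: 9·3 + 1 + 4·1 + 8·1 + 11·2 + 10·2 = 82
  Beacon: 9·4 + 2 + 4·3 + 8·0 + 11·4 + 10·0 = 94
  Lumen: 9·0 + 0 + 4·0 + 8·2 + 11·1 + 10·3 = 57
  Juno: 9·1 + 4 + 4·2 + 8·4 + 11·3 + 10·4 = 126
  Citadel: 9·2 + 3 + 4·4 + 8·3 + 11·0 + 10·1 = 71

126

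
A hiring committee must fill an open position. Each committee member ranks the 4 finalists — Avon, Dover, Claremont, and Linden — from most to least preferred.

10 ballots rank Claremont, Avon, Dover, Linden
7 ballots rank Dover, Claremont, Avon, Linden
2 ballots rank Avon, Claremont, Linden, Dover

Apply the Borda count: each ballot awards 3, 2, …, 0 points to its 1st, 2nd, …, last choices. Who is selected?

Borda scores:
  Avon: 10·2 + 7·1 + 2·3 = 33
  Dover: 10·1 + 7·3 + 2·0 = 31
  Claremont: 10·3 + 7·2 + 2·2 = 48
  Linden: 10·0 + 7·0 + 2·1 = 2
Claremont has the highest total.

Claremont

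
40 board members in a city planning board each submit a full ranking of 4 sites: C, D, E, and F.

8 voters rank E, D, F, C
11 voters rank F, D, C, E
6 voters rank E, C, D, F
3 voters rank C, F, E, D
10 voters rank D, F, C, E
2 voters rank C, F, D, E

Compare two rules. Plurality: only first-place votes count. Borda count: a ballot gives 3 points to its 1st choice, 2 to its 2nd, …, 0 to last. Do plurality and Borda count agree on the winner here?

No

Plurality first-place counts: C 5, D 10, E 14, F 11 → E.
Borda totals: C 48, D 76, E 45, F 71 → D.
The two rules disagree: plurality picks E, Borda picks D.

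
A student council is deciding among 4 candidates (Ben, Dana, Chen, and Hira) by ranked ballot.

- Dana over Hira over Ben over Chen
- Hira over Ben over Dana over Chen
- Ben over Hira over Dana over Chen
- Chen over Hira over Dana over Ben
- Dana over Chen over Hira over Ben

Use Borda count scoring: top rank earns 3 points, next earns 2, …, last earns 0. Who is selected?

Hira

Borda scores:
  Ben: 1 + 2 + 3 + 0 + 0 = 6
  Dana: 3 + 1 + 1 + 1 + 3 = 9
  Chen: 0 + 0 + 0 + 3 + 2 = 5
  Hira: 2 + 3 + 2 + 2 + 1 = 10
Hira has the highest total.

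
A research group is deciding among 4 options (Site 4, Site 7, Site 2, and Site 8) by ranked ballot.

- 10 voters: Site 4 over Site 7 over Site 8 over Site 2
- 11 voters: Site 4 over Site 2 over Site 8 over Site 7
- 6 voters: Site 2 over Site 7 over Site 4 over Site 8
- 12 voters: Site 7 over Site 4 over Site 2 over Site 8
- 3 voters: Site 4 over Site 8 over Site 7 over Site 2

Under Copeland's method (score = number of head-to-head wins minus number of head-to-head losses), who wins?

Pairwise results:
  Site 4 vs Site 7: Site 4 wins 24–18.
  Site 4 vs Site 2: Site 4 wins 36–6.
  Site 4 vs Site 8: Site 4 wins 42–0.
  Site 7 vs Site 2: Site 7 wins 25–17.
  Site 7 vs Site 8: Site 7 wins 28–14.
  Site 2 vs Site 8: Site 2 wins 29–13.
Copeland scores (wins − losses):
  Site 4: 3 − 0 = 3
  Site 7: 2 − 1 = 1
  Site 2: 1 − 2 = -1
  Site 8: 0 − 3 = -3
Site 4 has the best Copeland score.

Site 4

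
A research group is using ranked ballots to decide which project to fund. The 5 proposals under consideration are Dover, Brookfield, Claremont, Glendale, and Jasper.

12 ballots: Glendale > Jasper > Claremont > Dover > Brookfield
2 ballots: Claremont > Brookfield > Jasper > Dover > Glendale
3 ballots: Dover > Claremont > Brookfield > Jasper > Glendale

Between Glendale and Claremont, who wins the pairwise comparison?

Ballots ranking Glendale above Claremont: 12.
Ballots ranking Claremont above Glendale: 2+3 = 5.
Glendale wins the head-to-head, 12–5.

Glendale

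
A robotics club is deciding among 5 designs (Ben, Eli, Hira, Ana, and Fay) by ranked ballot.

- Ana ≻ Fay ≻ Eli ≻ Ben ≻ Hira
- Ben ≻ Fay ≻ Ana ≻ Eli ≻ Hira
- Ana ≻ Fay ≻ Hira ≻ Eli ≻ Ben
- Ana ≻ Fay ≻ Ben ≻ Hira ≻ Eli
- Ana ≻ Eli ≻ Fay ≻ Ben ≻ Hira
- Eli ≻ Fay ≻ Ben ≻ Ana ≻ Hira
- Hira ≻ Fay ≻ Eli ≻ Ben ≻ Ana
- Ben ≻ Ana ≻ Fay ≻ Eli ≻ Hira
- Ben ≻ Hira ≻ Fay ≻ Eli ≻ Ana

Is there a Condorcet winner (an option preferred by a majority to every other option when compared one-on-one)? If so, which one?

None — there is no Condorcet winner

Head-to-head results (9 voters total):
Ben vs Eli: Eli wins 5–4.
Ben vs Hira: Ben wins 7–2.
Ben vs Ana: Ben wins 5–4.
Ben vs Fay: Fay wins 6–3.
Eli vs Hira: Eli wins 5–4.
Eli vs Ana: Ana wins 6–3.
Eli vs Fay: Fay wins 7–2.
Hira vs Ana: Ana wins 7–2.
Hira vs Fay: Fay wins 7–2.
Ana vs Fay: Ana wins 5–4.
No candidate beats all others: Ben beats Ana beats Eli beats Ben, a majority cycle.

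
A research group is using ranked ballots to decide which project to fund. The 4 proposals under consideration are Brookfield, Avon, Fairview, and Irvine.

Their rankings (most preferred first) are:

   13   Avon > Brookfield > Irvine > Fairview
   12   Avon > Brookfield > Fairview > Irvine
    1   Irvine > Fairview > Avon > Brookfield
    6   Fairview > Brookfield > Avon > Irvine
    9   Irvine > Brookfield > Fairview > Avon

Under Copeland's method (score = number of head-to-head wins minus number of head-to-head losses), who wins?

Avon

Pairwise results:
  Brookfield vs Avon: Avon wins 26–15.
  Brookfield vs Fairview: Brookfield wins 34–7.
  Brookfield vs Irvine: Brookfield wins 31–10.
  Avon vs Fairview: Avon wins 25–16.
  Avon vs Irvine: Avon wins 31–10.
  Fairview vs Irvine: Irvine wins 23–18.
Copeland scores (wins − losses):
  Brookfield: 2 − 1 = 1
  Avon: 3 − 0 = 3
  Fairview: 0 − 3 = -3
  Irvine: 1 − 2 = -1
Avon has the best Copeland score.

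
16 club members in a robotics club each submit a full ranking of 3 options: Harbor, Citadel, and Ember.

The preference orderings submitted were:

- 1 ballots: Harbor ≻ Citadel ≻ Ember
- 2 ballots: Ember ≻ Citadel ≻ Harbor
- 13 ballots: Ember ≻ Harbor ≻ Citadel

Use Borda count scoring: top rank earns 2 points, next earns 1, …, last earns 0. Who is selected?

Borda scores:
  Harbor: 2 + 2·0 + 13·1 = 15
  Citadel: 1 + 2·1 + 13·0 = 3
  Ember: 0 + 2·2 + 13·2 = 30
Ember has the highest total.

Ember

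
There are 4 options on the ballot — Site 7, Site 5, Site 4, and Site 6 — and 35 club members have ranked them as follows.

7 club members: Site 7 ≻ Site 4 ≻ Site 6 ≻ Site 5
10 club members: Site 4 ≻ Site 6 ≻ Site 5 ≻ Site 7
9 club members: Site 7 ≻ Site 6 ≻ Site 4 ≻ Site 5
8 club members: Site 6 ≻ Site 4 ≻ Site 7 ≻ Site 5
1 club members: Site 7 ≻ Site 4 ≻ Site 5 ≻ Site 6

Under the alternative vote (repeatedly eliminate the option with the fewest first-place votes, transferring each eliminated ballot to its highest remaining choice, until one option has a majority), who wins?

Round 1: Site 7 17, Site 4 10, Site 6 8, Site 5 0. Site 5 has the fewest and is eliminated.
Round 2: Site 7 17, Site 4 10, Site 6 8. Site 6 has the fewest and is eliminated.
Round 3: Site 4 18, Site 7 17. Site 4 has a majority.

Site 4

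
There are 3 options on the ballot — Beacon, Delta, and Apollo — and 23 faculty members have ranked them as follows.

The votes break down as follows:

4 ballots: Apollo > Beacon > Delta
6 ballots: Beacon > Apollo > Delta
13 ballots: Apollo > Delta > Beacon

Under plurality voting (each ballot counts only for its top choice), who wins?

Apollo

First-place vote totals:
  Beacon: 6
  Delta: 0
  Apollo: 17
Apollo has the most first-place votes.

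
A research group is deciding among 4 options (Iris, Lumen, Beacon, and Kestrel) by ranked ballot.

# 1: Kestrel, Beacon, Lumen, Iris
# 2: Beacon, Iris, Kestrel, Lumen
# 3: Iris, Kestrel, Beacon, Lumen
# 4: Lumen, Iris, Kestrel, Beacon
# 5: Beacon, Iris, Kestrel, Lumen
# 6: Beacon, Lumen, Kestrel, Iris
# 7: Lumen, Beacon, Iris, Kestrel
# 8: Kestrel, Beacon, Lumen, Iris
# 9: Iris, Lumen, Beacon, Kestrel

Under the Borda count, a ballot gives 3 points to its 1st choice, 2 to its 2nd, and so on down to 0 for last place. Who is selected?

Beacon

Borda scores:
  Iris: 0 + 2 + 3 + 2 + 2 + 0 + 1 + 0 + 3 = 13
  Lumen: 1 + 0 + 0 + 3 + 0 + 2 + 3 + 1 + 2 = 12
  Beacon: 2 + 3 + 1 + 0 + 3 + 3 + 2 + 2 + 1 = 17
  Kestrel: 3 + 1 + 2 + 1 + 1 + 1 + 0 + 3 + 0 = 12
Beacon has the highest total.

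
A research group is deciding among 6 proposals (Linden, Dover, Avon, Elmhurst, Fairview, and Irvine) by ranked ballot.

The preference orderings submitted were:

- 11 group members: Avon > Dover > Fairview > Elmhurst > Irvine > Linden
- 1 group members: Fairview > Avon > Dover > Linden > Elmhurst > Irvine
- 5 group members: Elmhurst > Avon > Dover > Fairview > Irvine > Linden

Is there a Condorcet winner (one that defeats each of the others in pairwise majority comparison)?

Head-to-head results (17 voters total):
Linden vs Dover: Dover wins 17–0.
Linden vs Avon: Avon wins 17–0.
Linden vs Elmhurst: Elmhurst wins 16–1.
Linden vs Fairview: Fairview wins 17–0.
Linden vs Irvine: Irvine wins 16–1.
Dover vs Avon: Avon wins 17–0.
Dover vs Elmhurst: Dover wins 12–5.
Dover vs Fairview: Dover wins 16–1.
Dover vs Irvine: Dover wins 17–0.
Avon vs Elmhurst: Avon wins 12–5.
Avon vs Fairview: Avon wins 16–1.
Avon vs Irvine: Avon wins 17–0.
Elmhurst vs Fairview: Fairview wins 12–5.
Elmhurst vs Irvine: Elmhurst wins 17–0.
Fairview vs Irvine: Fairview wins 17–0.
Avon beats each rival — Linden (17–0), Dover (17–0), Elmhurst (12–5), Fairview (16–1), Irvine (17–0) — so Avon is the Condorcet winner.

Yes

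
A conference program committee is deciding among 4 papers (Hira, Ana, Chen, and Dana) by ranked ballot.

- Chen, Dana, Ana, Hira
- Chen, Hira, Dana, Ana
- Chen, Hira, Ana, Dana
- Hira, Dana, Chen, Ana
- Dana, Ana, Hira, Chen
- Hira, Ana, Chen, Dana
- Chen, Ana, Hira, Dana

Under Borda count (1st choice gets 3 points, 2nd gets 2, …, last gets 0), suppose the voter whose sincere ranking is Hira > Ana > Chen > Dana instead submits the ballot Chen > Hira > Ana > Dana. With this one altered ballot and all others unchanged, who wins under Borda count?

Chen

Borda totals with the altered ballot: Hira 11, Ana 7, Chen 16, Dana 8.
The winner is unchanged: still Chen.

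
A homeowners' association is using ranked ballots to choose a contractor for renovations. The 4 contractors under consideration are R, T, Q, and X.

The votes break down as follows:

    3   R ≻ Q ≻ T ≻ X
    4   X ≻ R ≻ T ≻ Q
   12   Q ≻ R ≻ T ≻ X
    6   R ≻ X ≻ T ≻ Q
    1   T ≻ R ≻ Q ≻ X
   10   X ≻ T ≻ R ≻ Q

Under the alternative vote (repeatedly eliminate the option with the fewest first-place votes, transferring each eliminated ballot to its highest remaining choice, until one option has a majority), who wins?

Round 1: X 14, Q 12, R 9, T 1. T has the fewest and is eliminated.
Round 2: X 14, Q 12, R 10. R has the fewest and is eliminated.
Round 3: X 20, Q 16. X has a majority.

X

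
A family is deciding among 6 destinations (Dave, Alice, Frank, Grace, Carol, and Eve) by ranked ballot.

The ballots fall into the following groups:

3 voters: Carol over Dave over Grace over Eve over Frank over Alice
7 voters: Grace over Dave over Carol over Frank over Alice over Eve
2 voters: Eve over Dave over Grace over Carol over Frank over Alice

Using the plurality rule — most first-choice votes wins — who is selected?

First-place vote totals:
  Dave: 0
  Alice: 0
  Frank: 0
  Grace: 7
  Carol: 3
  Eve: 2
Grace has the most first-place votes.

Grace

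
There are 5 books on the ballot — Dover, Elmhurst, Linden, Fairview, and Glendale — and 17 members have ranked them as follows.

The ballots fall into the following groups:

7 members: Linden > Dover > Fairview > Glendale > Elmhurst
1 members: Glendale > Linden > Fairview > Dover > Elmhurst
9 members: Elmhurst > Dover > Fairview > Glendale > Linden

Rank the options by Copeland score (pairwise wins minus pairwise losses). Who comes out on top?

Elmhurst

Pairwise results:
  Dover vs Elmhurst: Elmhurst wins 9–8.
  Dover vs Linden: Dover wins 9–8.
  Dover vs Fairview: Dover wins 16–1.
  Dover vs Glendale: Dover wins 16–1.
  Elmhurst vs Linden: Elmhurst wins 9–8.
  Elmhurst vs Fairview: Elmhurst wins 9–8.
  Elmhurst vs Glendale: Elmhurst wins 9–8.
  Linden vs Fairview: Fairview wins 9–8.
  Linden vs Glendale: Glendale wins 10–7.
  Fairview vs Glendale: Fairview wins 16–1.
Copeland scores (wins − losses):
  Dover: 3 − 1 = 2
  Elmhurst: 4 − 0 = 4
  Linden: 0 − 4 = -4
  Fairview: 2 − 2 = 0
  Glendale: 1 − 3 = -2
Elmhurst has the best Copeland score.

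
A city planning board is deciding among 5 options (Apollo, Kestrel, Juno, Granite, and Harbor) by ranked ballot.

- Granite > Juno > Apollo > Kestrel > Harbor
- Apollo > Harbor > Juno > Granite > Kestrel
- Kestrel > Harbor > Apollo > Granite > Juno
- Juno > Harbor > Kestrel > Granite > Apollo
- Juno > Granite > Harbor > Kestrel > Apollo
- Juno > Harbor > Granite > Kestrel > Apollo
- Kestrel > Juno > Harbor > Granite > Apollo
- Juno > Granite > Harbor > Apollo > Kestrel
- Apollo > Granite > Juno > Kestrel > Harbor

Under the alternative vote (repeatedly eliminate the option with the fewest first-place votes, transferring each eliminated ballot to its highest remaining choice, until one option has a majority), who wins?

Juno

Round 1: Juno 4, Apollo 2, Kestrel 2, Granite 1, Harbor 0. Harbor has the fewest and is eliminated.
Round 2: Juno 4, Apollo 2, Kestrel 2, Granite 1. Granite has the fewest and is eliminated.
Round 3: Juno 5, Apollo 2, Kestrel 2. Juno has a majority.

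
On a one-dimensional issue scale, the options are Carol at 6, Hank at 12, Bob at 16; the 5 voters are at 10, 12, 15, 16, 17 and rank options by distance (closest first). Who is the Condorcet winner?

With single-peaked preferences on a line, the Condorcet winner is the candidate closest to the median voter.
The median voter (position 15) is closest to Bob at 16.
Check: Bob vs Carol — voters closer to Bob: 4 of 5.

Bob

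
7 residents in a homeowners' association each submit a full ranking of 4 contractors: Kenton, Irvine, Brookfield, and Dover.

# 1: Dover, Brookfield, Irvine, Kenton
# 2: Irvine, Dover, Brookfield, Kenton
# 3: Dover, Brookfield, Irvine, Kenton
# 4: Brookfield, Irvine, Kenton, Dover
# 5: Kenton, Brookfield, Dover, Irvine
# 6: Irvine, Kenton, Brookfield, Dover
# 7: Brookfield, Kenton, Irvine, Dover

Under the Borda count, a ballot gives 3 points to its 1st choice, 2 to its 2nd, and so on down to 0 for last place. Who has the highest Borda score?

Brookfield

Borda scores:
  Kenton: 0 + 0 + 0 + 1 + 3 + 2 + 2 = 8
  Irvine: 1 + 3 + 1 + 2 + 0 + 3 + 1 = 11
  Brookfield: 2 + 1 + 2 + 3 + 2 + 1 + 3 = 14
  Dover: 3 + 2 + 3 + 0 + 1 + 0 + 0 = 9
Brookfield has the highest total.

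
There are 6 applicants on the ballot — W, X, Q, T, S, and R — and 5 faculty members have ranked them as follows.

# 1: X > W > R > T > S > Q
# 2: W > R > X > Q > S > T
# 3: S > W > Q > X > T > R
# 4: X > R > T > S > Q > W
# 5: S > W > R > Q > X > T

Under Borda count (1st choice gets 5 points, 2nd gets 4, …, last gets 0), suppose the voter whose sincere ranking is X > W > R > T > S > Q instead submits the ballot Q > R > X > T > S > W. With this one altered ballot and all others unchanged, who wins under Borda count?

R

Borda totals with the altered ballot: W 13, X 14, Q 13, T 6, S 14, R 15.
The switch changes the winner from W to R.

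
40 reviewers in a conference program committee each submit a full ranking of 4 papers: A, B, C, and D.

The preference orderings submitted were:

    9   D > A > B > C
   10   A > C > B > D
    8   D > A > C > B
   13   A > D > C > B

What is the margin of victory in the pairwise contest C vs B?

Ballots ranking C above B: 10+8+13 = 31.
Ballots ranking B above C: 9.
C wins 31–9, a margin of 22.

22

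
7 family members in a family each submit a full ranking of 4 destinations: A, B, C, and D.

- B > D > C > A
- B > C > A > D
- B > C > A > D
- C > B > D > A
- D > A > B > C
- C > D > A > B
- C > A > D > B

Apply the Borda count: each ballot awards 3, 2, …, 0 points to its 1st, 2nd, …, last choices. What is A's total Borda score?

Borda scores:
  A: 0 + 1 + 1 + 0 + 2 + 1 + 2 = 7
  B: 3 + 3 + 3 + 2 + 1 + 0 + 0 = 12
  C: 1 + 2 + 2 + 3 + 0 + 3 + 3 = 14
  D: 2 + 0 + 0 + 1 + 3 + 2 + 1 = 9

7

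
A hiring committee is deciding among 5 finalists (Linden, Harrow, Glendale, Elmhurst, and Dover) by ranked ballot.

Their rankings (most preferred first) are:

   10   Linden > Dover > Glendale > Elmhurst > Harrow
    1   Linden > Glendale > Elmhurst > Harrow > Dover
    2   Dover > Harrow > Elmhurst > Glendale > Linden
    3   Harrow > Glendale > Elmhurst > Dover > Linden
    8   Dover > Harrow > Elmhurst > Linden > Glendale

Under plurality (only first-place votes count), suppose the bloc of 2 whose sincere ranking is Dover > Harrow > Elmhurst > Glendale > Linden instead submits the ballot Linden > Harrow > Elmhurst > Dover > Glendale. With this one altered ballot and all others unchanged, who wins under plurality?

Linden

First-place totals with the altered ballot: Linden 13, Harrow 3, Glendale 0, Elmhurst 0, Dover 8.
The winner is unchanged: still Linden.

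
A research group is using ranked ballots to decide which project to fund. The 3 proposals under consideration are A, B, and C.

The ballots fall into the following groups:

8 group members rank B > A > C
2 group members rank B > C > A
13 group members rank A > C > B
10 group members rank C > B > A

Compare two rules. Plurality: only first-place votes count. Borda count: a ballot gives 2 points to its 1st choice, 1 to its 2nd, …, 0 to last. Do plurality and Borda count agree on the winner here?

No

Plurality first-place counts: A 13, B 10, C 10 → A.
Borda totals: A 34, B 30, C 35 → C.
The two rules disagree: plurality picks A, Borda picks C.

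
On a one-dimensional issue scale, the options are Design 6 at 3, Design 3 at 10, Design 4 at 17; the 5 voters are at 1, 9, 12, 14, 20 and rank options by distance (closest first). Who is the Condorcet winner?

With single-peaked preferences on a line, the Condorcet winner is the candidate closest to the median voter.
The median voter (position 12) is closest to Design 3 at 10.
Check: Design 3 vs Design 4 — voters closer to Design 3: 3 of 5.

Design 3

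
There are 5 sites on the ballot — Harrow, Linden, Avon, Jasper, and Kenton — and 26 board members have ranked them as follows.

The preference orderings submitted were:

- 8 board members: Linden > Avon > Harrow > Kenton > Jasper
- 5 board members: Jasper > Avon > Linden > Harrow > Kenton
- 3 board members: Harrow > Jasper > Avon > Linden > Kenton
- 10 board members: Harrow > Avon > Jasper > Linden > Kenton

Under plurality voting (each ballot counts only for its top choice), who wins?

Harrow

First-place vote totals:
  Harrow: 13
  Linden: 8
  Avon: 0
  Jasper: 5
  Kenton: 0
Harrow has the most first-place votes.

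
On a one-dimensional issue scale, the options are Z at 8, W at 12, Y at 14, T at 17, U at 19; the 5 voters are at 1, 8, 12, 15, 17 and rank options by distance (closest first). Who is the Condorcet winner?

W

With single-peaked preferences on a line, the Condorcet winner is the candidate closest to the median voter.
The median voter (position 12) is closest to W at 12.
Check: W vs Z — voters closer to W: 3 of 5.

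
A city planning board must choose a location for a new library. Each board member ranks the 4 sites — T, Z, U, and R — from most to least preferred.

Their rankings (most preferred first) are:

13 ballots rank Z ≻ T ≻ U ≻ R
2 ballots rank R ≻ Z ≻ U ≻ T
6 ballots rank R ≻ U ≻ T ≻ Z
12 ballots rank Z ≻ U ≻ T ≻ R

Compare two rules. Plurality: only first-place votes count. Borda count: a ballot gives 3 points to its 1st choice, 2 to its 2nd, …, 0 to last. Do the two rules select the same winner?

Plurality first-place counts: T 0, Z 25, U 0, R 8 → Z.
Borda totals: T 44, Z 79, U 51, R 24 → Z.
The two rules agree on Z.

Yes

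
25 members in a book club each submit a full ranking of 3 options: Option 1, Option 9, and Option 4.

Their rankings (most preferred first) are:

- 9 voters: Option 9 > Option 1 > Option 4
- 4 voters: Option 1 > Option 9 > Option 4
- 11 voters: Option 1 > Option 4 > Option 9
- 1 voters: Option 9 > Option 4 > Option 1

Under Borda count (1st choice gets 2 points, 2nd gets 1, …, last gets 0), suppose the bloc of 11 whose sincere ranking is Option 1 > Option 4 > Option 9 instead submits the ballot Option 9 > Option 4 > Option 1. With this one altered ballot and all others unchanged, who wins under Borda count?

Option 9

Borda totals with the altered ballot: Option 1 17, Option 9 46, Option 4 12.
The switch changes the winner from Option 1 to Option 9.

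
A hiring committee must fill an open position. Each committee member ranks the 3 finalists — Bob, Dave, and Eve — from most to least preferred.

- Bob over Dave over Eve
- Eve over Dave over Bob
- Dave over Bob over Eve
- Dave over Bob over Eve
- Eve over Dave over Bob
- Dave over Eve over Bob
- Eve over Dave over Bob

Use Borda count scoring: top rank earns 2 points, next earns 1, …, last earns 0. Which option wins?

Dave

Borda scores:
  Bob: 2 + 0 + 1 + 1 + 0 + 0 + 0 = 4
  Dave: 1 + 1 + 2 + 2 + 1 + 2 + 1 = 10
  Eve: 0 + 2 + 0 + 0 + 2 + 1 + 2 = 7
Dave has the highest total.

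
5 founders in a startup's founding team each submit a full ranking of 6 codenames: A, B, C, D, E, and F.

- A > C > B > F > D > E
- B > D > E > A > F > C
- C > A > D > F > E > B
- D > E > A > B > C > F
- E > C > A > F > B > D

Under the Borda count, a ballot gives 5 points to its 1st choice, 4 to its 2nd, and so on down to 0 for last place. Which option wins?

A

Borda scores:
  A: 5 + 2 + 4 + 3 + 3 = 17
  B: 3 + 5 + 0 + 2 + 1 = 11
  C: 4 + 0 + 5 + 1 + 4 = 14
  D: 1 + 4 + 3 + 5 + 0 = 13
  E: 0 + 3 + 1 + 4 + 5 = 13
  F: 2 + 1 + 2 + 0 + 2 = 7
A has the highest total.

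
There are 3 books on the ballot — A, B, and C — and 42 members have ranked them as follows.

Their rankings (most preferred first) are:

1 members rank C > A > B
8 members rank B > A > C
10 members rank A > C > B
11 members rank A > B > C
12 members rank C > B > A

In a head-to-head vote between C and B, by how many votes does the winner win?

4

Ballots ranking C above B: 1+10+12 = 23.
Ballots ranking B above C: 8+11 = 19.
C wins 23–19, a margin of 4.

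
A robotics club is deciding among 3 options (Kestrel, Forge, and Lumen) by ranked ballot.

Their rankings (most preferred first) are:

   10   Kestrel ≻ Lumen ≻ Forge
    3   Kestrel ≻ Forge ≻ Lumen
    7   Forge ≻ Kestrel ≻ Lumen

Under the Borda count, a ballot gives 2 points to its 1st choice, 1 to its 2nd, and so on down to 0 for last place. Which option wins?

Kestrel

Borda scores:
  Kestrel: 10·2 + 3·2 + 7·1 = 33
  Forge: 10·0 + 3·1 + 7·2 = 17
  Lumen: 10·1 + 3·0 + 7·0 = 10
Kestrel has the highest total.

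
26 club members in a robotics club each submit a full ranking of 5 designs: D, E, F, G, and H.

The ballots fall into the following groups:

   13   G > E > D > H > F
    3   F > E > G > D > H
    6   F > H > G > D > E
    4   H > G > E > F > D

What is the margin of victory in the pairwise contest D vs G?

26

Ballots ranking D above G: 0.
Ballots ranking G above D: 13+3+6+4 = 26.
G wins 26–0, a margin of 26.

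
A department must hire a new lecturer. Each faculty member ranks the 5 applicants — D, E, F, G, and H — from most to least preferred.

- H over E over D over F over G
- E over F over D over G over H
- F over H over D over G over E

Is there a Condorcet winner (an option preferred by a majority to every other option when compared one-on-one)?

No

Head-to-head results (3 voters total):
D vs E: E wins 2–1.
D vs F: F wins 2–1.
D vs G: D wins 3–0.
D vs H: H wins 2–1.
E vs F: E wins 2–1.
E vs G: E wins 2–1.
E vs H: H wins 2–1.
F vs G: F wins 3–0.
F vs H: F wins 2–1.
G vs H: H wins 2–1.
No candidate beats all others: E beats F beats H beats E, a majority cycle.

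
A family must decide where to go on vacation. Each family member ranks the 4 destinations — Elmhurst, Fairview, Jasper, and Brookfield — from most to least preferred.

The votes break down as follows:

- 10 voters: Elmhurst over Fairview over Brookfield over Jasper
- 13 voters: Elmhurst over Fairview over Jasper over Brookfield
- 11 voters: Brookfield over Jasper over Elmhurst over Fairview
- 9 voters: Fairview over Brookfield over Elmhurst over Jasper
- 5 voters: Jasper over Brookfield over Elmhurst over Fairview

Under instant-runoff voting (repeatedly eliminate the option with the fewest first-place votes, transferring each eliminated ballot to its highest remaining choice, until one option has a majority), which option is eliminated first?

Jasper

Round 1: Elmhurst 23, Brookfield 11, Fairview 9, Jasper 5. Jasper has the fewest and is eliminated.
Round 2: Elmhurst 23, Brookfield 16, Fairview 9. Fairview has the fewest and is eliminated.
Round 3: Brookfield 25, Elmhurst 23. Brookfield has a majority.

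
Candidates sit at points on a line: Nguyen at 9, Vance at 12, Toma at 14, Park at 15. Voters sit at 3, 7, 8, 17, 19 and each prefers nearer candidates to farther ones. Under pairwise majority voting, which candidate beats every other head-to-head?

With single-peaked preferences on a line, the Condorcet winner is the candidate closest to the median voter.
The median voter (position 8) is closest to Nguyen at 9.
Check: Nguyen vs Vance — voters closer to Nguyen: 3 of 5.

Nguyen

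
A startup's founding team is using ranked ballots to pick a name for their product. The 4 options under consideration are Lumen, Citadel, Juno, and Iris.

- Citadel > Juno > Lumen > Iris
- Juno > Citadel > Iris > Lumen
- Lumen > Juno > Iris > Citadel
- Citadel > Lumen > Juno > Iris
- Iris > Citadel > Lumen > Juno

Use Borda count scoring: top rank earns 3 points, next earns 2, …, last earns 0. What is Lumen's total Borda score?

7

Borda scores:
  Lumen: 1 + 0 + 3 + 2 + 1 = 7
  Citadel: 3 + 2 + 0 + 3 + 2 = 10
  Juno: 2 + 3 + 2 + 1 + 0 = 8
  Iris: 0 + 1 + 1 + 0 + 3 = 5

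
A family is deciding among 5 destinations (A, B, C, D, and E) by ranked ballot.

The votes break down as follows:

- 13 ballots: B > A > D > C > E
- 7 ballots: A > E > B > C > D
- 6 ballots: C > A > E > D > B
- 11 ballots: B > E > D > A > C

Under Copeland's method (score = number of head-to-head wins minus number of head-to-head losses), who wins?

Pairwise results:
  A vs B: B wins 24–13.
  A vs C: A wins 31–6.
  A vs D: A wins 26–11.
  A vs E: A wins 26–11.
  B vs C: B wins 31–6.
  B vs D: B wins 31–6.
  B vs E: B wins 24–13.
  C vs D: D wins 24–13.
  C vs E: C wins 19–18.
  D vs E: E wins 24–13.
Copeland scores (wins − losses):
  A: 3 − 1 = 2
  B: 4 − 0 = 4
  C: 1 − 3 = -2
  D: 1 − 3 = -2
  E: 1 − 3 = -2
B has the best Copeland score.

B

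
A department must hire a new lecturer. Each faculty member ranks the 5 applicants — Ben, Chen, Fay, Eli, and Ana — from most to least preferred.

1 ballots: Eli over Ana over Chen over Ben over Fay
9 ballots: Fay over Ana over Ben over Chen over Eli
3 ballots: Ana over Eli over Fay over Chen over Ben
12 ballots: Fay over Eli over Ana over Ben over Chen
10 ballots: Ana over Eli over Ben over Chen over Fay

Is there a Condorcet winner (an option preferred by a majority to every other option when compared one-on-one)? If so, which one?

Fay

Head-to-head results (35 voters total):
Ben vs Chen: Ben wins 31–4.
Ben vs Fay: Fay wins 24–11.
Ben vs Eli: Eli wins 26–9.
Ben vs Ana: Ana wins 35–0.
Chen vs Fay: Fay wins 24–11.
Chen vs Eli: Eli wins 26–9.
Chen vs Ana: Ana wins 35–0.
Fay vs Eli: Fay wins 21–14.
Fay vs Ana: Fay wins 21–14.
Eli vs Ana: Ana wins 22–13.
Fay beats each rival — Ben (24–11), Chen (24–11), Eli (21–14), Ana (21–14) — so Fay is the Condorcet winner.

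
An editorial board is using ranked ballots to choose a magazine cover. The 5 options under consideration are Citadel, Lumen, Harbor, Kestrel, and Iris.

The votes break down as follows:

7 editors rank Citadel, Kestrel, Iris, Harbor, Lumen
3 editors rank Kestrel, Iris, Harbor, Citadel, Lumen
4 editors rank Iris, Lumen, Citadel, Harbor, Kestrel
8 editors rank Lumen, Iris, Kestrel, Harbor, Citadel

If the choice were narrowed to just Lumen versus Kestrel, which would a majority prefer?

Ballots ranking Lumen above Kestrel: 4+8 = 12.
Ballots ranking Kestrel above Lumen: 7+3 = 10.
Lumen wins the head-to-head, 12–10.

Lumen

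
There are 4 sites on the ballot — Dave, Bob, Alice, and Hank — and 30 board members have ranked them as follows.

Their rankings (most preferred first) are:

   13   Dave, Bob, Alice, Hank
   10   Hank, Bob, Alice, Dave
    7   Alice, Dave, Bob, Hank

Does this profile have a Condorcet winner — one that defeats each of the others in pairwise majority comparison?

No

Head-to-head results (30 voters total):
Dave vs Bob: Dave wins 20–10.
Dave vs Alice: Alice wins 17–13.
Dave vs Hank: Dave wins 20–10.
Bob vs Alice: Bob wins 23–7.
Bob vs Hank: Bob wins 20–10.
Alice vs Hank: Alice wins 20–10.
No candidate beats all others: Dave beats Bob beats Alice beats Dave, a majority cycle.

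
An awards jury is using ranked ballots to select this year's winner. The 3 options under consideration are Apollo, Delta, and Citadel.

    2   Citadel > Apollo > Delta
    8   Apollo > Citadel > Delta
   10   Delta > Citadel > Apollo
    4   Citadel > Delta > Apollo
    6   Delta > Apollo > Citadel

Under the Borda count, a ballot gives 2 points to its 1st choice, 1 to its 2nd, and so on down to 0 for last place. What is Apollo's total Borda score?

24

Borda scores:
  Apollo: 2·1 + 8·2 + 10·0 + 4·0 + 6·1 = 24
  Delta: 2·0 + 8·0 + 10·2 + 4·1 + 6·2 = 36
  Citadel: 2·2 + 8·1 + 10·1 + 4·2 + 6·0 = 30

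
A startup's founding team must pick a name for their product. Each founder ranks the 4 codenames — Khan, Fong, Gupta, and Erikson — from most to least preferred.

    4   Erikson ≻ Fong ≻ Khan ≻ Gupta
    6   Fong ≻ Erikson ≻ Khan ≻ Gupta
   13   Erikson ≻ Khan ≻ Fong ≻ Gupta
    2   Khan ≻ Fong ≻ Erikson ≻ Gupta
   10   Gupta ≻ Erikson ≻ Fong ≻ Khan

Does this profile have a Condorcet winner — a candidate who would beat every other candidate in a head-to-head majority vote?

Yes

Head-to-head results (35 voters total):
Khan vs Fong: Fong wins 20–15.
Khan vs Gupta: Khan wins 25–10.
Khan vs Erikson: Erikson wins 33–2.
Fong vs Gupta: Fong wins 25–10.
Fong vs Erikson: Erikson wins 27–8.
Gupta vs Erikson: Erikson wins 25–10.
Erikson beats each rival — Khan (33–2), Fong (27–8), Gupta (25–10) — so Erikson is the Condorcet winner.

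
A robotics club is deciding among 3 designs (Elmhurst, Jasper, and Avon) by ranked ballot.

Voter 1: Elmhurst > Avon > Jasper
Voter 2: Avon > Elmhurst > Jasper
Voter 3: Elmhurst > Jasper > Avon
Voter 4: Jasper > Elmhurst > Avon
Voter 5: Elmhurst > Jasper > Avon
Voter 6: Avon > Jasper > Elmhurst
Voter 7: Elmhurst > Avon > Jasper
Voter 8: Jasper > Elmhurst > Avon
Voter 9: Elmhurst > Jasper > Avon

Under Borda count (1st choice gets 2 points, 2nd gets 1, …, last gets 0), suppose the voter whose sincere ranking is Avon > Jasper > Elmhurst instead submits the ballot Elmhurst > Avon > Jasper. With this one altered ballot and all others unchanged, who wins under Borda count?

Elmhurst

Borda totals with the altered ballot: Elmhurst 15, Jasper 7, Avon 5.
The winner is unchanged: still Elmhurst.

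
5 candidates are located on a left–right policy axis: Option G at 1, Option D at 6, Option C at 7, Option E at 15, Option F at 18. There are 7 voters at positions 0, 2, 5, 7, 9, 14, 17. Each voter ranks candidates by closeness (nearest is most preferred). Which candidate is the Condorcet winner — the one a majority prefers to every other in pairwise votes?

Option C

With single-peaked preferences on a line, the Condorcet winner is the candidate closest to the median voter.
The median voter (position 7) is closest to Option C at 7.
Check: Option C vs Option F — voters closer to Option C: 5 of 7.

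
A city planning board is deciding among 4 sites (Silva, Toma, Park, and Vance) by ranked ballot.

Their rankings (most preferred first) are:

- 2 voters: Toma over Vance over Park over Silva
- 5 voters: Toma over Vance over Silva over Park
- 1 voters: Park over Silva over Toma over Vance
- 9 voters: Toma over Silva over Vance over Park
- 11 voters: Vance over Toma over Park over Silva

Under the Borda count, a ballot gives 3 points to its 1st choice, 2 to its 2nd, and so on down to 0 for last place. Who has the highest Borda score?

Toma

Borda scores:
  Silva: 2·0 + 5·1 + 2 + 9·2 + 11·0 = 25
  Toma: 2·3 + 5·3 + 1 + 9·3 + 11·2 = 71
  Park: 2·1 + 5·0 + 3 + 9·0 + 11·1 = 16
  Vance: 2·2 + 5·2 + 0 + 9·1 + 11·3 = 56
Toma has the highest total.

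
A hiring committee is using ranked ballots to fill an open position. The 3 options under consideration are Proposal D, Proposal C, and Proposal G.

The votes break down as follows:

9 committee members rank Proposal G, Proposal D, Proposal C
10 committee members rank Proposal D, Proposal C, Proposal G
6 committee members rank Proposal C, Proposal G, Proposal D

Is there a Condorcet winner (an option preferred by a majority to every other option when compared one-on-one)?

No

Head-to-head results (25 voters total):
Proposal D vs Proposal C: Proposal D wins 19–6.
Proposal D vs Proposal G: Proposal G wins 15–10.
Proposal C vs Proposal G: Proposal C wins 16–9.
No candidate beats all others: Proposal D beats Proposal C beats Proposal G beats Proposal D, a majority cycle.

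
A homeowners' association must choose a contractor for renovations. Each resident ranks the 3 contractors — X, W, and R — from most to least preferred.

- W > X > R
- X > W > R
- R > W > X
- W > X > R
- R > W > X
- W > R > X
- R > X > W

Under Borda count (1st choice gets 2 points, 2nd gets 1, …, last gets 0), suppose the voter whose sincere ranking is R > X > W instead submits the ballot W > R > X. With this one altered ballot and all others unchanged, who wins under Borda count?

W

Borda totals with the altered ballot: X 4, W 11, R 6.
The winner is unchanged: still W.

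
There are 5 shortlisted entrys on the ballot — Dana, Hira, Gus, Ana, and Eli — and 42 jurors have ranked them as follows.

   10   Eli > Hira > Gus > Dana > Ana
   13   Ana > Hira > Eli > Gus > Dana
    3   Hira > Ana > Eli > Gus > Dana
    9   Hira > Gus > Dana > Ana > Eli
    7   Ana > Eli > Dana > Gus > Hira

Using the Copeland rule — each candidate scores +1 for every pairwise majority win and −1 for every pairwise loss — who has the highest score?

Hira

Pairwise results:
  Dana vs Hira: Hira wins 35–7.
  Dana vs Gus: Gus wins 35–7.
  Dana vs Ana: Ana wins 23–19.
  Dana vs Eli: Eli wins 33–9.
  Hira vs Gus: Hira wins 35–7.
  Hira vs Ana: Hira wins 22–20.
  Hira vs Eli: Hira wins 25–17.
  Gus vs Ana: Ana wins 23–19.
  Gus vs Eli: Eli wins 33–9.
  Ana vs Eli: Ana wins 32–10.
Copeland scores (wins − losses):
  Dana: 0 − 4 = -4
  Hira: 4 − 0 = 4
  Gus: 1 − 3 = -2
  Ana: 3 − 1 = 2
  Eli: 2 − 2 = 0
Hira has the best Copeland score.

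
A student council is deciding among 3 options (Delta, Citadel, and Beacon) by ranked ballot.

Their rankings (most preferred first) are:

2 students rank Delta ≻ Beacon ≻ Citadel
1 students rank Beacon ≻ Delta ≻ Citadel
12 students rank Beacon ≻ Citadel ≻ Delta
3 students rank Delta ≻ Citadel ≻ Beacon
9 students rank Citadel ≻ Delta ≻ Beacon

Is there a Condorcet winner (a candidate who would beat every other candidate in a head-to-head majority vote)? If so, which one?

No Condorcet winner

Head-to-head results (27 voters total):
Delta vs Citadel: Citadel wins 21–6.
Delta vs Beacon: Delta wins 14–13.
Citadel vs Beacon: Beacon wins 15–12.
No candidate beats all others: Delta beats Beacon beats Citadel beats Delta, a majority cycle.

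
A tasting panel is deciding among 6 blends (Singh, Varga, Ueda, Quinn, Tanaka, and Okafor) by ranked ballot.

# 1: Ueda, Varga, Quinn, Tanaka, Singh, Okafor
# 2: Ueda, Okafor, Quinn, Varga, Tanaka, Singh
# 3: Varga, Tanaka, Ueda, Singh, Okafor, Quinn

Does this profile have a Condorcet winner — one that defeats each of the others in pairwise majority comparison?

Yes

Head-to-head results (3 voters total):
Singh vs Varga: Varga wins 3–0.
Singh vs Ueda: Ueda wins 3–0.
Singh vs Quinn: Quinn wins 2–1.
Singh vs Tanaka: Tanaka wins 3–0.
Singh vs Okafor: Singh wins 2–1.
Varga vs Ueda: Ueda wins 2–1.
Varga vs Quinn: Varga wins 2–1.
Varga vs Tanaka: Varga wins 3–0.
Varga vs Okafor: Varga wins 2–1.
Ueda vs Quinn: Ueda wins 3–0.
Ueda vs Tanaka: Ueda wins 2–1.
Ueda vs Okafor: Ueda wins 3–0.
Quinn vs Tanaka: Quinn wins 2–1.
Quinn vs Okafor: Okafor wins 2–1.
Tanaka vs Okafor: Tanaka wins 2–1.
Ueda beats each rival — Singh (3–0), Varga (2–1), Quinn (3–0), Tanaka (2–1), Okafor (3–0) — so Ueda is the Condorcet winner.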